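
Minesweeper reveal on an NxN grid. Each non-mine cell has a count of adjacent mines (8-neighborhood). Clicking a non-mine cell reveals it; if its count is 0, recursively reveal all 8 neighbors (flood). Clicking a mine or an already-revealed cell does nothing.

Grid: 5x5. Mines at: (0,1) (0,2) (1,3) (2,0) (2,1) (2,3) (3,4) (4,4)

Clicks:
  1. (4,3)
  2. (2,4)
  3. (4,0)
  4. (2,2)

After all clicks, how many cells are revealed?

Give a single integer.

Click 1 (4,3) count=2: revealed 1 new [(4,3)] -> total=1
Click 2 (2,4) count=3: revealed 1 new [(2,4)] -> total=2
Click 3 (4,0) count=0: revealed 7 new [(3,0) (3,1) (3,2) (3,3) (4,0) (4,1) (4,2)] -> total=9
Click 4 (2,2) count=3: revealed 1 new [(2,2)] -> total=10

Answer: 10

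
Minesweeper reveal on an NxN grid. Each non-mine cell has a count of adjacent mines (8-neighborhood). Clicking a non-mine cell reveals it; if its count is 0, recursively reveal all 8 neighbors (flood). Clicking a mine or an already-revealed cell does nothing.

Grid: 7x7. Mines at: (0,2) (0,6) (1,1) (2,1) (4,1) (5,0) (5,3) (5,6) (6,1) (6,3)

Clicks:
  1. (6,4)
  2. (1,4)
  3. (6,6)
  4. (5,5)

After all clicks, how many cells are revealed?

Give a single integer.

Answer: 26

Derivation:
Click 1 (6,4) count=2: revealed 1 new [(6,4)] -> total=1
Click 2 (1,4) count=0: revealed 23 new [(0,3) (0,4) (0,5) (1,2) (1,3) (1,4) (1,5) (1,6) (2,2) (2,3) (2,4) (2,5) (2,6) (3,2) (3,3) (3,4) (3,5) (3,6) (4,2) (4,3) (4,4) (4,5) (4,6)] -> total=24
Click 3 (6,6) count=1: revealed 1 new [(6,6)] -> total=25
Click 4 (5,5) count=1: revealed 1 new [(5,5)] -> total=26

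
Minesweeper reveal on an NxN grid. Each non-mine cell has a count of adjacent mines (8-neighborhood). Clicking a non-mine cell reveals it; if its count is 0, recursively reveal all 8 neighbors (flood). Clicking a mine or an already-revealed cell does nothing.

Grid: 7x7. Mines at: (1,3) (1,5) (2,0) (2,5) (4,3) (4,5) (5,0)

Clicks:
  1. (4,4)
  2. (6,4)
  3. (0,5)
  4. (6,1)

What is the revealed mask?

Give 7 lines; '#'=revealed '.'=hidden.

Answer: .....#.
.......
.......
.......
....#..
.######
.######

Derivation:
Click 1 (4,4) count=2: revealed 1 new [(4,4)] -> total=1
Click 2 (6,4) count=0: revealed 12 new [(5,1) (5,2) (5,3) (5,4) (5,5) (5,6) (6,1) (6,2) (6,3) (6,4) (6,5) (6,6)] -> total=13
Click 3 (0,5) count=1: revealed 1 new [(0,5)] -> total=14
Click 4 (6,1) count=1: revealed 0 new [(none)] -> total=14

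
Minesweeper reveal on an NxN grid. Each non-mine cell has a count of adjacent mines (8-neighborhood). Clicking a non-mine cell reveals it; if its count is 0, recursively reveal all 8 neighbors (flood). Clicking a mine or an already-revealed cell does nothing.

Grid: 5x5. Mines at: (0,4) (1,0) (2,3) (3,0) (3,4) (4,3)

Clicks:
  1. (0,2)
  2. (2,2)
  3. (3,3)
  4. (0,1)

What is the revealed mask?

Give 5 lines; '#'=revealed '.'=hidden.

Click 1 (0,2) count=0: revealed 6 new [(0,1) (0,2) (0,3) (1,1) (1,2) (1,3)] -> total=6
Click 2 (2,2) count=1: revealed 1 new [(2,2)] -> total=7
Click 3 (3,3) count=3: revealed 1 new [(3,3)] -> total=8
Click 4 (0,1) count=1: revealed 0 new [(none)] -> total=8

Answer: .###.
.###.
..#..
...#.
.....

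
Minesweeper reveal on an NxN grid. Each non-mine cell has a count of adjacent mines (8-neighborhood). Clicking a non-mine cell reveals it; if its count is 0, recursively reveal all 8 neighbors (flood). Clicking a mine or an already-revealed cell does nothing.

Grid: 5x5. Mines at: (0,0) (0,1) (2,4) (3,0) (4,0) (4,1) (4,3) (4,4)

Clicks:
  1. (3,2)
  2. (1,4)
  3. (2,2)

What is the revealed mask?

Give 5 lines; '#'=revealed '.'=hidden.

Answer: .....
.####
.###.
.###.
.....

Derivation:
Click 1 (3,2) count=2: revealed 1 new [(3,2)] -> total=1
Click 2 (1,4) count=1: revealed 1 new [(1,4)] -> total=2
Click 3 (2,2) count=0: revealed 8 new [(1,1) (1,2) (1,3) (2,1) (2,2) (2,3) (3,1) (3,3)] -> total=10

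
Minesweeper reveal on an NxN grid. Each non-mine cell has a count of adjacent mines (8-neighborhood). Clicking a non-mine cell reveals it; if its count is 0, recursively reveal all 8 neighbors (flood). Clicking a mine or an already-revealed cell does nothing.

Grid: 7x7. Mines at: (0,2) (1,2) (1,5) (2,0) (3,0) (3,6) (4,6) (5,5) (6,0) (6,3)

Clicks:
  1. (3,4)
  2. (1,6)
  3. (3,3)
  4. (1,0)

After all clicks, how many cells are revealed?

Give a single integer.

Answer: 21

Derivation:
Click 1 (3,4) count=0: revealed 19 new [(2,1) (2,2) (2,3) (2,4) (2,5) (3,1) (3,2) (3,3) (3,4) (3,5) (4,1) (4,2) (4,3) (4,4) (4,5) (5,1) (5,2) (5,3) (5,4)] -> total=19
Click 2 (1,6) count=1: revealed 1 new [(1,6)] -> total=20
Click 3 (3,3) count=0: revealed 0 new [(none)] -> total=20
Click 4 (1,0) count=1: revealed 1 new [(1,0)] -> total=21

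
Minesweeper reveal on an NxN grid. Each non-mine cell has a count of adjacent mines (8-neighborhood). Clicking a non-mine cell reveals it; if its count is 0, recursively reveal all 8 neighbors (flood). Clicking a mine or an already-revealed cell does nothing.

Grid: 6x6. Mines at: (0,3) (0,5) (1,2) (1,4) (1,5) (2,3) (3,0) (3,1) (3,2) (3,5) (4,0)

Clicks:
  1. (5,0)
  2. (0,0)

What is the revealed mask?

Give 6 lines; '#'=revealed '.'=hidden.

Click 1 (5,0) count=1: revealed 1 new [(5,0)] -> total=1
Click 2 (0,0) count=0: revealed 6 new [(0,0) (0,1) (1,0) (1,1) (2,0) (2,1)] -> total=7

Answer: ##....
##....
##....
......
......
#.....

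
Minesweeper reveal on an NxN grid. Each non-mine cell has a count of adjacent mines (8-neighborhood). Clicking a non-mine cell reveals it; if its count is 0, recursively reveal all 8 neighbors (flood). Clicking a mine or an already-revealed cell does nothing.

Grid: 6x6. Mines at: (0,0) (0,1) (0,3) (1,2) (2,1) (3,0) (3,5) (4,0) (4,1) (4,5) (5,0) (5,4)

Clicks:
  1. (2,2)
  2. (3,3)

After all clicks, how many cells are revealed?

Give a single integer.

Click 1 (2,2) count=2: revealed 1 new [(2,2)] -> total=1
Click 2 (3,3) count=0: revealed 8 new [(2,3) (2,4) (3,2) (3,3) (3,4) (4,2) (4,3) (4,4)] -> total=9

Answer: 9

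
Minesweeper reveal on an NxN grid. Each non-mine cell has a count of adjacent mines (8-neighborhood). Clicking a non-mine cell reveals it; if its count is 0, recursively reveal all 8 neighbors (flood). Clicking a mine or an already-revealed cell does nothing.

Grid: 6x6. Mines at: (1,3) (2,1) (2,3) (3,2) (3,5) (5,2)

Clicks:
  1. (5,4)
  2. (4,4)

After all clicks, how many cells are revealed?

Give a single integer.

Click 1 (5,4) count=0: revealed 6 new [(4,3) (4,4) (4,5) (5,3) (5,4) (5,5)] -> total=6
Click 2 (4,4) count=1: revealed 0 new [(none)] -> total=6

Answer: 6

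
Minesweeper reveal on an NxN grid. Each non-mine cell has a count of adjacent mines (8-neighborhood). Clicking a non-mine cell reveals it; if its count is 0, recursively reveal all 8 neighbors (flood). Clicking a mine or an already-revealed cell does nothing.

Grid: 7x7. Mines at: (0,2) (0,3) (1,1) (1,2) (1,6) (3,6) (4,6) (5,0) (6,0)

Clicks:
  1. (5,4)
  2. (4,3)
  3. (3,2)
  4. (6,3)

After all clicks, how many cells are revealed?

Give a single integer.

Click 1 (5,4) count=0: revealed 33 new [(1,3) (1,4) (1,5) (2,0) (2,1) (2,2) (2,3) (2,4) (2,5) (3,0) (3,1) (3,2) (3,3) (3,4) (3,5) (4,0) (4,1) (4,2) (4,3) (4,4) (4,5) (5,1) (5,2) (5,3) (5,4) (5,5) (5,6) (6,1) (6,2) (6,3) (6,4) (6,5) (6,6)] -> total=33
Click 2 (4,3) count=0: revealed 0 new [(none)] -> total=33
Click 3 (3,2) count=0: revealed 0 new [(none)] -> total=33
Click 4 (6,3) count=0: revealed 0 new [(none)] -> total=33

Answer: 33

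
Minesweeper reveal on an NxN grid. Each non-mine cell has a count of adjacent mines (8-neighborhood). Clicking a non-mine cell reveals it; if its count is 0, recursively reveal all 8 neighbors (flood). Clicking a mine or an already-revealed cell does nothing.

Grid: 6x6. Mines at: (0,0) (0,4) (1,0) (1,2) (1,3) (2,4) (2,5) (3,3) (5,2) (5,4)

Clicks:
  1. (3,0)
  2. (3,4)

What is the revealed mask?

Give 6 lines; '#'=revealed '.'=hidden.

Click 1 (3,0) count=0: revealed 11 new [(2,0) (2,1) (2,2) (3,0) (3,1) (3,2) (4,0) (4,1) (4,2) (5,0) (5,1)] -> total=11
Click 2 (3,4) count=3: revealed 1 new [(3,4)] -> total=12

Answer: ......
......
###...
###.#.
###...
##....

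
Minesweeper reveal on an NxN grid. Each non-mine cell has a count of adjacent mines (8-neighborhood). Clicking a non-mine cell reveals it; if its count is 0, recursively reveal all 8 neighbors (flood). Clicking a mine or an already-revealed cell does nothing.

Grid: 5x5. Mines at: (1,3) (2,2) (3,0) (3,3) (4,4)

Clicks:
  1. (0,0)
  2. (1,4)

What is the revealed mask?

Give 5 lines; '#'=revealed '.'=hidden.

Click 1 (0,0) count=0: revealed 8 new [(0,0) (0,1) (0,2) (1,0) (1,1) (1,2) (2,0) (2,1)] -> total=8
Click 2 (1,4) count=1: revealed 1 new [(1,4)] -> total=9

Answer: ###..
###.#
##...
.....
.....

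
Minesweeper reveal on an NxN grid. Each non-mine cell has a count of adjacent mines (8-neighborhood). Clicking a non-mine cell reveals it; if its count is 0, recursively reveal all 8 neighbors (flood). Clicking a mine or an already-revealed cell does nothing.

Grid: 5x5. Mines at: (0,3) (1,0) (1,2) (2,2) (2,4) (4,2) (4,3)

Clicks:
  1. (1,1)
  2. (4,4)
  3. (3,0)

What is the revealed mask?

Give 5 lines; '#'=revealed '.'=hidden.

Answer: .....
.#...
##...
##...
##..#

Derivation:
Click 1 (1,1) count=3: revealed 1 new [(1,1)] -> total=1
Click 2 (4,4) count=1: revealed 1 new [(4,4)] -> total=2
Click 3 (3,0) count=0: revealed 6 new [(2,0) (2,1) (3,0) (3,1) (4,0) (4,1)] -> total=8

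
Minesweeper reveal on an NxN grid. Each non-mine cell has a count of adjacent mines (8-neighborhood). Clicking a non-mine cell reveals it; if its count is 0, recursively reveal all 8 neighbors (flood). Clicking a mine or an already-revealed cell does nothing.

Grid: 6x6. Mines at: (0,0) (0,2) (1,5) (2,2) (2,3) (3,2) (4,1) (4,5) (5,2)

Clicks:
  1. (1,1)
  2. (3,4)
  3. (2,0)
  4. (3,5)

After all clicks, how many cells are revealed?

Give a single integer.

Click 1 (1,1) count=3: revealed 1 new [(1,1)] -> total=1
Click 2 (3,4) count=2: revealed 1 new [(3,4)] -> total=2
Click 3 (2,0) count=0: revealed 5 new [(1,0) (2,0) (2,1) (3,0) (3,1)] -> total=7
Click 4 (3,5) count=1: revealed 1 new [(3,5)] -> total=8

Answer: 8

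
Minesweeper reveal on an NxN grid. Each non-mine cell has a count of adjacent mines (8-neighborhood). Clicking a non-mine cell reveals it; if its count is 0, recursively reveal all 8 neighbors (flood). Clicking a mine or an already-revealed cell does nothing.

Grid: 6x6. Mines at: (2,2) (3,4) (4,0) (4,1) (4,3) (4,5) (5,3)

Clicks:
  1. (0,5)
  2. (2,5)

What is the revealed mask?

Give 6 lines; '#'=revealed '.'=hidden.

Answer: ######
######
##.###
##....
......
......

Derivation:
Click 1 (0,5) count=0: revealed 19 new [(0,0) (0,1) (0,2) (0,3) (0,4) (0,5) (1,0) (1,1) (1,2) (1,3) (1,4) (1,5) (2,0) (2,1) (2,3) (2,4) (2,5) (3,0) (3,1)] -> total=19
Click 2 (2,5) count=1: revealed 0 new [(none)] -> total=19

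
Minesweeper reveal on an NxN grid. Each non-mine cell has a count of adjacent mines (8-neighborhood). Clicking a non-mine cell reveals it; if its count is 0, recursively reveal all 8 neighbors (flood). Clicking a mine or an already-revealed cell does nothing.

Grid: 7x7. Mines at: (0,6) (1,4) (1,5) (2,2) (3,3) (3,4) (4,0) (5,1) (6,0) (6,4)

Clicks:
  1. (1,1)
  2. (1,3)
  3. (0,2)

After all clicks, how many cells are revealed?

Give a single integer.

Answer: 12

Derivation:
Click 1 (1,1) count=1: revealed 1 new [(1,1)] -> total=1
Click 2 (1,3) count=2: revealed 1 new [(1,3)] -> total=2
Click 3 (0,2) count=0: revealed 10 new [(0,0) (0,1) (0,2) (0,3) (1,0) (1,2) (2,0) (2,1) (3,0) (3,1)] -> total=12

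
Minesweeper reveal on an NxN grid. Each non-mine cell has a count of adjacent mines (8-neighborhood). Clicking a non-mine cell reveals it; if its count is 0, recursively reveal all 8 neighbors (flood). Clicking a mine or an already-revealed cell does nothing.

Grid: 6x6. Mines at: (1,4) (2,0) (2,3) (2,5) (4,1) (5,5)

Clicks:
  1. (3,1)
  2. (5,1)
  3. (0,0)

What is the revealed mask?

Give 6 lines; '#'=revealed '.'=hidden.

Click 1 (3,1) count=2: revealed 1 new [(3,1)] -> total=1
Click 2 (5,1) count=1: revealed 1 new [(5,1)] -> total=2
Click 3 (0,0) count=0: revealed 8 new [(0,0) (0,1) (0,2) (0,3) (1,0) (1,1) (1,2) (1,3)] -> total=10

Answer: ####..
####..
......
.#....
......
.#....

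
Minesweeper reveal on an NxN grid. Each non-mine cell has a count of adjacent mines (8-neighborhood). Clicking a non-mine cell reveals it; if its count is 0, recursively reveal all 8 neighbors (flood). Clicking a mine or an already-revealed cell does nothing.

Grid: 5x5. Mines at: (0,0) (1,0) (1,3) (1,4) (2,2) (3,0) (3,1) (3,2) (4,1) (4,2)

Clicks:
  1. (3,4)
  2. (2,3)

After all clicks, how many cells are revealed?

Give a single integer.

Click 1 (3,4) count=0: revealed 6 new [(2,3) (2,4) (3,3) (3,4) (4,3) (4,4)] -> total=6
Click 2 (2,3) count=4: revealed 0 new [(none)] -> total=6

Answer: 6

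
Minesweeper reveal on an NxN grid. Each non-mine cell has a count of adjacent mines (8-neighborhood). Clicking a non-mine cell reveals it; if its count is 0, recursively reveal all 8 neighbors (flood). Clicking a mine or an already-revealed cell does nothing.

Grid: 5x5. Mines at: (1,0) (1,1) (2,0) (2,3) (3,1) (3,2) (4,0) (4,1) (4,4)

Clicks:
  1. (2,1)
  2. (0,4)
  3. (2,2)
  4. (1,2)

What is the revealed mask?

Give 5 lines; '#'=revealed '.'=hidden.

Answer: ..###
..###
.##..
.....
.....

Derivation:
Click 1 (2,1) count=5: revealed 1 new [(2,1)] -> total=1
Click 2 (0,4) count=0: revealed 6 new [(0,2) (0,3) (0,4) (1,2) (1,3) (1,4)] -> total=7
Click 3 (2,2) count=4: revealed 1 new [(2,2)] -> total=8
Click 4 (1,2) count=2: revealed 0 new [(none)] -> total=8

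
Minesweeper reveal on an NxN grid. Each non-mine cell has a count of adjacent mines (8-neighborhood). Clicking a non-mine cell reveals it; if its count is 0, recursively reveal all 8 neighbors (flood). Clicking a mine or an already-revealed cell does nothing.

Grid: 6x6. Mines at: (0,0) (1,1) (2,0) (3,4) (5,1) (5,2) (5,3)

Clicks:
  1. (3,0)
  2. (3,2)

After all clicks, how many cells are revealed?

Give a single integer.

Click 1 (3,0) count=1: revealed 1 new [(3,0)] -> total=1
Click 2 (3,2) count=0: revealed 9 new [(2,1) (2,2) (2,3) (3,1) (3,2) (3,3) (4,1) (4,2) (4,3)] -> total=10

Answer: 10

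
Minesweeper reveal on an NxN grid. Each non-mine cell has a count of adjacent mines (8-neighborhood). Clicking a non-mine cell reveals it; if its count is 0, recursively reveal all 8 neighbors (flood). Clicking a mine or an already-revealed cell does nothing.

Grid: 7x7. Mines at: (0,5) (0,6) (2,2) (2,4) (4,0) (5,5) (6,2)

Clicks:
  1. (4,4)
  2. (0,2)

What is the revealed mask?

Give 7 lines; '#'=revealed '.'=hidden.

Click 1 (4,4) count=1: revealed 1 new [(4,4)] -> total=1
Click 2 (0,2) count=0: revealed 14 new [(0,0) (0,1) (0,2) (0,3) (0,4) (1,0) (1,1) (1,2) (1,3) (1,4) (2,0) (2,1) (3,0) (3,1)] -> total=15

Answer: #####..
#####..
##.....
##.....
....#..
.......
.......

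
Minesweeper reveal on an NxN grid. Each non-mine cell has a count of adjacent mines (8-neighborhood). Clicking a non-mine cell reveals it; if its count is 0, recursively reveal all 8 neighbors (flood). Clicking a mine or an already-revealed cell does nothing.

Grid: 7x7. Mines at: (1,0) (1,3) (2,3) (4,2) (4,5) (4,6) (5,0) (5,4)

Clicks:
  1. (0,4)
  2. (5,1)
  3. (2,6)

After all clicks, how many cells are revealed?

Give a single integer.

Click 1 (0,4) count=1: revealed 1 new [(0,4)] -> total=1
Click 2 (5,1) count=2: revealed 1 new [(5,1)] -> total=2
Click 3 (2,6) count=0: revealed 11 new [(0,5) (0,6) (1,4) (1,5) (1,6) (2,4) (2,5) (2,6) (3,4) (3,5) (3,6)] -> total=13

Answer: 13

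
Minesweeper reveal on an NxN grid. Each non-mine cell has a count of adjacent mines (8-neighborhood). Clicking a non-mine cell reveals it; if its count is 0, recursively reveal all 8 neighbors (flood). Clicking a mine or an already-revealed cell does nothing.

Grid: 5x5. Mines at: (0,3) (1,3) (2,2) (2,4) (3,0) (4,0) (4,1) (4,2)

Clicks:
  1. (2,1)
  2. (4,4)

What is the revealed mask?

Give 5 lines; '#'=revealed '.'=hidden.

Click 1 (2,1) count=2: revealed 1 new [(2,1)] -> total=1
Click 2 (4,4) count=0: revealed 4 new [(3,3) (3,4) (4,3) (4,4)] -> total=5

Answer: .....
.....
.#...
...##
...##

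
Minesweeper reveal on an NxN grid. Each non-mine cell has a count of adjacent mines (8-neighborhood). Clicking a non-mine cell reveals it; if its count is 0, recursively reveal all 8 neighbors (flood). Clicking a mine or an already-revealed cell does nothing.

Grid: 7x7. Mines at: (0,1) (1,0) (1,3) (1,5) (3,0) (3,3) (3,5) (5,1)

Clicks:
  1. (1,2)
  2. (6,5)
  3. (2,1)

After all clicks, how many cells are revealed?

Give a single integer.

Answer: 17

Derivation:
Click 1 (1,2) count=2: revealed 1 new [(1,2)] -> total=1
Click 2 (6,5) count=0: revealed 15 new [(4,2) (4,3) (4,4) (4,5) (4,6) (5,2) (5,3) (5,4) (5,5) (5,6) (6,2) (6,3) (6,4) (6,5) (6,6)] -> total=16
Click 3 (2,1) count=2: revealed 1 new [(2,1)] -> total=17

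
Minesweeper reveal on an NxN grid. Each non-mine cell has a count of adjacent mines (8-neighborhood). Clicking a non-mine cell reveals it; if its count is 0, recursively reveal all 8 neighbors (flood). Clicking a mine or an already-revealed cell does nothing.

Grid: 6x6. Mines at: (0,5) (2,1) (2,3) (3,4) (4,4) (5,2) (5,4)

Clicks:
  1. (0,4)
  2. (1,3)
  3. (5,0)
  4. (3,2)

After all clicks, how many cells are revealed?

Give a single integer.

Answer: 9

Derivation:
Click 1 (0,4) count=1: revealed 1 new [(0,4)] -> total=1
Click 2 (1,3) count=1: revealed 1 new [(1,3)] -> total=2
Click 3 (5,0) count=0: revealed 6 new [(3,0) (3,1) (4,0) (4,1) (5,0) (5,1)] -> total=8
Click 4 (3,2) count=2: revealed 1 new [(3,2)] -> total=9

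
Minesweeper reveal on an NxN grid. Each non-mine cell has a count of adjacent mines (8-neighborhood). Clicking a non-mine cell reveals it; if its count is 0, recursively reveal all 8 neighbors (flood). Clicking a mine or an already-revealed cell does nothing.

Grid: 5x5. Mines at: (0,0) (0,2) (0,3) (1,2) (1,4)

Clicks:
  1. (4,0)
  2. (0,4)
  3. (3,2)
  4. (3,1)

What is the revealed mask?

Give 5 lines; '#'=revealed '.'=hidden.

Click 1 (4,0) count=0: revealed 17 new [(1,0) (1,1) (2,0) (2,1) (2,2) (2,3) (2,4) (3,0) (3,1) (3,2) (3,3) (3,4) (4,0) (4,1) (4,2) (4,3) (4,4)] -> total=17
Click 2 (0,4) count=2: revealed 1 new [(0,4)] -> total=18
Click 3 (3,2) count=0: revealed 0 new [(none)] -> total=18
Click 4 (3,1) count=0: revealed 0 new [(none)] -> total=18

Answer: ....#
##...
#####
#####
#####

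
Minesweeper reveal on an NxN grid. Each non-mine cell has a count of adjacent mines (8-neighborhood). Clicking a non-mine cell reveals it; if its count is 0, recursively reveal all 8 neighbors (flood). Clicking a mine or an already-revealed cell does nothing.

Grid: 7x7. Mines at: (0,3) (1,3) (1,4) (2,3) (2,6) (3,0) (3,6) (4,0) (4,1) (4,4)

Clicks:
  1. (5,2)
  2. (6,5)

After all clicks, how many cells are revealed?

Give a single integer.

Click 1 (5,2) count=1: revealed 1 new [(5,2)] -> total=1
Click 2 (6,5) count=0: revealed 15 new [(4,5) (4,6) (5,0) (5,1) (5,3) (5,4) (5,5) (5,6) (6,0) (6,1) (6,2) (6,3) (6,4) (6,5) (6,6)] -> total=16

Answer: 16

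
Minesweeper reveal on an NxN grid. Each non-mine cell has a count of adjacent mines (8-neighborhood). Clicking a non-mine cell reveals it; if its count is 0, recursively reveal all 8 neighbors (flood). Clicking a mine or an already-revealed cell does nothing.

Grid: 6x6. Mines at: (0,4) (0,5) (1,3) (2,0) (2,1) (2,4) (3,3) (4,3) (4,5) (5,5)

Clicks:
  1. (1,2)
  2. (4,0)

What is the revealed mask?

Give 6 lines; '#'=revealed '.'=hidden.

Answer: ......
..#...
......
###...
###...
###...

Derivation:
Click 1 (1,2) count=2: revealed 1 new [(1,2)] -> total=1
Click 2 (4,0) count=0: revealed 9 new [(3,0) (3,1) (3,2) (4,0) (4,1) (4,2) (5,0) (5,1) (5,2)] -> total=10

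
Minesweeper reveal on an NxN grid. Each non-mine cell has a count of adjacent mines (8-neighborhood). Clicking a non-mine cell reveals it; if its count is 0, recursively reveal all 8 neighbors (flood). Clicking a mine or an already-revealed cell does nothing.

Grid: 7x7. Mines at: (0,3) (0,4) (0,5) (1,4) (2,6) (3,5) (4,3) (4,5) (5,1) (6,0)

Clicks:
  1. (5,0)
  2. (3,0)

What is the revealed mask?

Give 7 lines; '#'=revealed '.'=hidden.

Answer: ###....
####...
####...
####...
###....
#......
.......

Derivation:
Click 1 (5,0) count=2: revealed 1 new [(5,0)] -> total=1
Click 2 (3,0) count=0: revealed 18 new [(0,0) (0,1) (0,2) (1,0) (1,1) (1,2) (1,3) (2,0) (2,1) (2,2) (2,3) (3,0) (3,1) (3,2) (3,3) (4,0) (4,1) (4,2)] -> total=19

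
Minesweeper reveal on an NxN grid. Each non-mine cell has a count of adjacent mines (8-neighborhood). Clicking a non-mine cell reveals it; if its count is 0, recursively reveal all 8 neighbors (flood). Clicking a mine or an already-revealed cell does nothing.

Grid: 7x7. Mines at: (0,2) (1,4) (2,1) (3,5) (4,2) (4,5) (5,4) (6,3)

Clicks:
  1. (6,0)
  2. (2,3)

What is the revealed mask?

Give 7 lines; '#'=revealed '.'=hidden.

Click 1 (6,0) count=0: revealed 10 new [(3,0) (3,1) (4,0) (4,1) (5,0) (5,1) (5,2) (6,0) (6,1) (6,2)] -> total=10
Click 2 (2,3) count=1: revealed 1 new [(2,3)] -> total=11

Answer: .......
.......
...#...
##.....
##.....
###....
###....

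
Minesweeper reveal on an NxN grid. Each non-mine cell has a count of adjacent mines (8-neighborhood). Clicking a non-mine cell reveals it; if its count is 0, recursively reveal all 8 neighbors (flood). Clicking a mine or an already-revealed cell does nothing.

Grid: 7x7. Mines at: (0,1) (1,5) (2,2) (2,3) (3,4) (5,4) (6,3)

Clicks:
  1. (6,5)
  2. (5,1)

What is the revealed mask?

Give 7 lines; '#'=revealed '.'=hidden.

Answer: .......
##.....
##.....
####...
####...
####...
###..#.

Derivation:
Click 1 (6,5) count=1: revealed 1 new [(6,5)] -> total=1
Click 2 (5,1) count=0: revealed 19 new [(1,0) (1,1) (2,0) (2,1) (3,0) (3,1) (3,2) (3,3) (4,0) (4,1) (4,2) (4,3) (5,0) (5,1) (5,2) (5,3) (6,0) (6,1) (6,2)] -> total=20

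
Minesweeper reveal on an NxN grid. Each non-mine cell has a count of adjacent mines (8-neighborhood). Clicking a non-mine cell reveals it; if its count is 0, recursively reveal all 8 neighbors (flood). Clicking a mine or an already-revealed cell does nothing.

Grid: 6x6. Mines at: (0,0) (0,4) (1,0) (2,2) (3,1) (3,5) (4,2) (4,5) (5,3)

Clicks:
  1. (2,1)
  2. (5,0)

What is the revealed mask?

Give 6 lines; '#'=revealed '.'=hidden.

Answer: ......
......
.#....
......
##....
##....

Derivation:
Click 1 (2,1) count=3: revealed 1 new [(2,1)] -> total=1
Click 2 (5,0) count=0: revealed 4 new [(4,0) (4,1) (5,0) (5,1)] -> total=5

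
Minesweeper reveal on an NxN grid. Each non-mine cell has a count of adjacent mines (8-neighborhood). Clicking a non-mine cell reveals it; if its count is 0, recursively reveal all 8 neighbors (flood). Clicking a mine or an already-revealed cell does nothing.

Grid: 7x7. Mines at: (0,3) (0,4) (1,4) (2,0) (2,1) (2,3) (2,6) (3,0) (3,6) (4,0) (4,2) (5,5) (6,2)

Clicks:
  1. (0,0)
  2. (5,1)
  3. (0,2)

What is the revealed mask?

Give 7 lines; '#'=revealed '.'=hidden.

Click 1 (0,0) count=0: revealed 6 new [(0,0) (0,1) (0,2) (1,0) (1,1) (1,2)] -> total=6
Click 2 (5,1) count=3: revealed 1 new [(5,1)] -> total=7
Click 3 (0,2) count=1: revealed 0 new [(none)] -> total=7

Answer: ###....
###....
.......
.......
.......
.#.....
.......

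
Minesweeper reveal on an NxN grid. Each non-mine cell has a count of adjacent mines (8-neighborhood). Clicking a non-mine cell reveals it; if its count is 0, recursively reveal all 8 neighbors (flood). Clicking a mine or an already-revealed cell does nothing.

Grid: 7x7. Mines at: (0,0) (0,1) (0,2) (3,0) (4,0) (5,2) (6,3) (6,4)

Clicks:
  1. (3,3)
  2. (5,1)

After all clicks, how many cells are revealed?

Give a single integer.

Answer: 35

Derivation:
Click 1 (3,3) count=0: revealed 34 new [(0,3) (0,4) (0,5) (0,6) (1,1) (1,2) (1,3) (1,4) (1,5) (1,6) (2,1) (2,2) (2,3) (2,4) (2,5) (2,6) (3,1) (3,2) (3,3) (3,4) (3,5) (3,6) (4,1) (4,2) (4,3) (4,4) (4,5) (4,6) (5,3) (5,4) (5,5) (5,6) (6,5) (6,6)] -> total=34
Click 2 (5,1) count=2: revealed 1 new [(5,1)] -> total=35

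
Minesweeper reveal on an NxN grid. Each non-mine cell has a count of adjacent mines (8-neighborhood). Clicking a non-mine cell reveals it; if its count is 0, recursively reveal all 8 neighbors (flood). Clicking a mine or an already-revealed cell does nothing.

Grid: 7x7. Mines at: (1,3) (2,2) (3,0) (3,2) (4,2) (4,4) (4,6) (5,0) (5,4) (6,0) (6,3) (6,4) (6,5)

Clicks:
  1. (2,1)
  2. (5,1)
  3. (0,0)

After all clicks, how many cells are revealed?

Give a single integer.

Answer: 9

Derivation:
Click 1 (2,1) count=3: revealed 1 new [(2,1)] -> total=1
Click 2 (5,1) count=3: revealed 1 new [(5,1)] -> total=2
Click 3 (0,0) count=0: revealed 7 new [(0,0) (0,1) (0,2) (1,0) (1,1) (1,2) (2,0)] -> total=9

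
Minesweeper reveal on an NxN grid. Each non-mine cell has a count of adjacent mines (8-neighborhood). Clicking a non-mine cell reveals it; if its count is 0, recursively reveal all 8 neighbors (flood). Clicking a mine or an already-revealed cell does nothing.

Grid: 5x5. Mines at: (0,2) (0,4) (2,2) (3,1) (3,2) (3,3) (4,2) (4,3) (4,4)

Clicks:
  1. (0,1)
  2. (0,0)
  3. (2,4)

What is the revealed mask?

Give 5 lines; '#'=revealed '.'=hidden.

Click 1 (0,1) count=1: revealed 1 new [(0,1)] -> total=1
Click 2 (0,0) count=0: revealed 5 new [(0,0) (1,0) (1,1) (2,0) (2,1)] -> total=6
Click 3 (2,4) count=1: revealed 1 new [(2,4)] -> total=7

Answer: ##...
##...
##..#
.....
.....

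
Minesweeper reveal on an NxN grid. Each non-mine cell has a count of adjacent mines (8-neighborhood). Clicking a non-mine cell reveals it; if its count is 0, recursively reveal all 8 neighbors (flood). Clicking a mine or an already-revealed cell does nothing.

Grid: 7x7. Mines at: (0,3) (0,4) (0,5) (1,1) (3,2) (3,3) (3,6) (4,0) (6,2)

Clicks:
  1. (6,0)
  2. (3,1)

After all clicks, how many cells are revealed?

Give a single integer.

Click 1 (6,0) count=0: revealed 4 new [(5,0) (5,1) (6,0) (6,1)] -> total=4
Click 2 (3,1) count=2: revealed 1 new [(3,1)] -> total=5

Answer: 5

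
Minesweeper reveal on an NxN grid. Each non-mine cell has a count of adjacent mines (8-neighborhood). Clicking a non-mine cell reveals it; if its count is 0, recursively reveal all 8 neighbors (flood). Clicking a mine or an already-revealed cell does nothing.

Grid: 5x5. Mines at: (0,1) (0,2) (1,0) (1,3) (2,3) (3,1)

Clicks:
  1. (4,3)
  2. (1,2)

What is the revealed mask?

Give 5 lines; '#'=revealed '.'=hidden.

Click 1 (4,3) count=0: revealed 6 new [(3,2) (3,3) (3,4) (4,2) (4,3) (4,4)] -> total=6
Click 2 (1,2) count=4: revealed 1 new [(1,2)] -> total=7

Answer: .....
..#..
.....
..###
..###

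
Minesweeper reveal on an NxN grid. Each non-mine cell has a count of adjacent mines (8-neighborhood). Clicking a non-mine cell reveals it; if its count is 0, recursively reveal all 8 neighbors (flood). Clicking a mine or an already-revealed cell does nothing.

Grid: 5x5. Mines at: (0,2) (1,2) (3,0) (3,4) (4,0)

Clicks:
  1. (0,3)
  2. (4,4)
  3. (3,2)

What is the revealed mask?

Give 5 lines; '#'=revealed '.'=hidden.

Answer: ...#.
.....
.###.
.###.
.####

Derivation:
Click 1 (0,3) count=2: revealed 1 new [(0,3)] -> total=1
Click 2 (4,4) count=1: revealed 1 new [(4,4)] -> total=2
Click 3 (3,2) count=0: revealed 9 new [(2,1) (2,2) (2,3) (3,1) (3,2) (3,3) (4,1) (4,2) (4,3)] -> total=11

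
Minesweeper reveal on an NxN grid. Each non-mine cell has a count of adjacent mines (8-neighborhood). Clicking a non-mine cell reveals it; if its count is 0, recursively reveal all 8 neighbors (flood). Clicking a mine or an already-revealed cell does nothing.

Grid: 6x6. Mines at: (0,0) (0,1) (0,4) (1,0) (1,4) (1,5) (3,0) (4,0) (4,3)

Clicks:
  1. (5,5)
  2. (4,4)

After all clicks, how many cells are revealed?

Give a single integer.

Click 1 (5,5) count=0: revealed 8 new [(2,4) (2,5) (3,4) (3,5) (4,4) (4,5) (5,4) (5,5)] -> total=8
Click 2 (4,4) count=1: revealed 0 new [(none)] -> total=8

Answer: 8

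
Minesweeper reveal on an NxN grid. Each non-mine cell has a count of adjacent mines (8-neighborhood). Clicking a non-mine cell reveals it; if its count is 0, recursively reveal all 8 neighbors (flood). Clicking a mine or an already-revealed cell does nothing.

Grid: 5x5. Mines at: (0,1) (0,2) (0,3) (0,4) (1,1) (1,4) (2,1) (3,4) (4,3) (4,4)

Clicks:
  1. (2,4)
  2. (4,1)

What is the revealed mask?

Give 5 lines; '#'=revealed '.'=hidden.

Answer: .....
.....
....#
###..
###..

Derivation:
Click 1 (2,4) count=2: revealed 1 new [(2,4)] -> total=1
Click 2 (4,1) count=0: revealed 6 new [(3,0) (3,1) (3,2) (4,0) (4,1) (4,2)] -> total=7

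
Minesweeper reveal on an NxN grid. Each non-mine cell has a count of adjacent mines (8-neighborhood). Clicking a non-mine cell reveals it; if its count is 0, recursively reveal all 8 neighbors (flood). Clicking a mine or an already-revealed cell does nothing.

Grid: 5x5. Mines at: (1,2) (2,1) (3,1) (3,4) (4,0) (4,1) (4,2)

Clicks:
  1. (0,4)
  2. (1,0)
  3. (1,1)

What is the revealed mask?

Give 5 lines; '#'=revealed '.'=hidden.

Answer: ...##
##.##
...##
.....
.....

Derivation:
Click 1 (0,4) count=0: revealed 6 new [(0,3) (0,4) (1,3) (1,4) (2,3) (2,4)] -> total=6
Click 2 (1,0) count=1: revealed 1 new [(1,0)] -> total=7
Click 3 (1,1) count=2: revealed 1 new [(1,1)] -> total=8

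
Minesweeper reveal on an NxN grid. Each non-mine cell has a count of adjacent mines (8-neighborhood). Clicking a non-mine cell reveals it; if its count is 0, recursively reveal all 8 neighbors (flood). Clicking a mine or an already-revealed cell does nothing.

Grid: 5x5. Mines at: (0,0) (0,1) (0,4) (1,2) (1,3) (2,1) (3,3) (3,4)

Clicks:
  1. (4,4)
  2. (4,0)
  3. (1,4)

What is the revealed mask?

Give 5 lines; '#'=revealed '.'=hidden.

Click 1 (4,4) count=2: revealed 1 new [(4,4)] -> total=1
Click 2 (4,0) count=0: revealed 6 new [(3,0) (3,1) (3,2) (4,0) (4,1) (4,2)] -> total=7
Click 3 (1,4) count=2: revealed 1 new [(1,4)] -> total=8

Answer: .....
....#
.....
###..
###.#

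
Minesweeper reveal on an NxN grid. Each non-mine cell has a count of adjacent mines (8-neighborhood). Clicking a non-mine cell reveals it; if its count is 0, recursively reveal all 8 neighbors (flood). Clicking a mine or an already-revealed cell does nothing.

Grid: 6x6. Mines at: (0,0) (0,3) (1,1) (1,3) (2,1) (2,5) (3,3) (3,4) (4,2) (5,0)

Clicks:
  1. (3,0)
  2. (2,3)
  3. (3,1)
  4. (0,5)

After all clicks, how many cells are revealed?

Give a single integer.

Answer: 7

Derivation:
Click 1 (3,0) count=1: revealed 1 new [(3,0)] -> total=1
Click 2 (2,3) count=3: revealed 1 new [(2,3)] -> total=2
Click 3 (3,1) count=2: revealed 1 new [(3,1)] -> total=3
Click 4 (0,5) count=0: revealed 4 new [(0,4) (0,5) (1,4) (1,5)] -> total=7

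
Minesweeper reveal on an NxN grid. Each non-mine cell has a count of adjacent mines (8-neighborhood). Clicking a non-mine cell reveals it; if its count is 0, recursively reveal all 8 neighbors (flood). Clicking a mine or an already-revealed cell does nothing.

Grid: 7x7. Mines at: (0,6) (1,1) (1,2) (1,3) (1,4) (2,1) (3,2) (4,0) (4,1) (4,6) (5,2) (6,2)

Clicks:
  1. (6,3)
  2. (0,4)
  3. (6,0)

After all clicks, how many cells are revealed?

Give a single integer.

Click 1 (6,3) count=2: revealed 1 new [(6,3)] -> total=1
Click 2 (0,4) count=2: revealed 1 new [(0,4)] -> total=2
Click 3 (6,0) count=0: revealed 4 new [(5,0) (5,1) (6,0) (6,1)] -> total=6

Answer: 6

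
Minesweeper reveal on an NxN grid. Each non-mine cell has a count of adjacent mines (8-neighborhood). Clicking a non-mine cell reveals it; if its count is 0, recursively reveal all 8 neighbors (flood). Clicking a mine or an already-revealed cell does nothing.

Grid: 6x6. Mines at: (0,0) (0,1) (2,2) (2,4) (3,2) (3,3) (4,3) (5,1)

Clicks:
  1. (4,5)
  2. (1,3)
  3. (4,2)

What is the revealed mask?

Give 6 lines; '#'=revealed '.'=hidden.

Click 1 (4,5) count=0: revealed 6 new [(3,4) (3,5) (4,4) (4,5) (5,4) (5,5)] -> total=6
Click 2 (1,3) count=2: revealed 1 new [(1,3)] -> total=7
Click 3 (4,2) count=4: revealed 1 new [(4,2)] -> total=8

Answer: ......
...#..
......
....##
..#.##
....##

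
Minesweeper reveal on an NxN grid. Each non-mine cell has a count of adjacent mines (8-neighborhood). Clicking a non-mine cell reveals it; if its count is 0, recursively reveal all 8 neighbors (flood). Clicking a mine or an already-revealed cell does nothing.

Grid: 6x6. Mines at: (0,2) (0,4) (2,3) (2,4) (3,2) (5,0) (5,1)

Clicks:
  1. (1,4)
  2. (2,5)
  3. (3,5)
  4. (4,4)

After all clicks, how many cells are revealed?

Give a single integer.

Click 1 (1,4) count=3: revealed 1 new [(1,4)] -> total=1
Click 2 (2,5) count=1: revealed 1 new [(2,5)] -> total=2
Click 3 (3,5) count=1: revealed 1 new [(3,5)] -> total=3
Click 4 (4,4) count=0: revealed 10 new [(3,3) (3,4) (4,2) (4,3) (4,4) (4,5) (5,2) (5,3) (5,4) (5,5)] -> total=13

Answer: 13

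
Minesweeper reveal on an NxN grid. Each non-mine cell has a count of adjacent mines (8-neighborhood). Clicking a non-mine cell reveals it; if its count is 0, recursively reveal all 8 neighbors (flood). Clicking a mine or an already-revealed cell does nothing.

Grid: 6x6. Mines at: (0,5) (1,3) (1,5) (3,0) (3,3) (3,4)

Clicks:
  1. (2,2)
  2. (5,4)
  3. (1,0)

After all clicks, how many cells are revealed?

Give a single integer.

Click 1 (2,2) count=2: revealed 1 new [(2,2)] -> total=1
Click 2 (5,4) count=0: revealed 12 new [(4,0) (4,1) (4,2) (4,3) (4,4) (4,5) (5,0) (5,1) (5,2) (5,3) (5,4) (5,5)] -> total=13
Click 3 (1,0) count=0: revealed 8 new [(0,0) (0,1) (0,2) (1,0) (1,1) (1,2) (2,0) (2,1)] -> total=21

Answer: 21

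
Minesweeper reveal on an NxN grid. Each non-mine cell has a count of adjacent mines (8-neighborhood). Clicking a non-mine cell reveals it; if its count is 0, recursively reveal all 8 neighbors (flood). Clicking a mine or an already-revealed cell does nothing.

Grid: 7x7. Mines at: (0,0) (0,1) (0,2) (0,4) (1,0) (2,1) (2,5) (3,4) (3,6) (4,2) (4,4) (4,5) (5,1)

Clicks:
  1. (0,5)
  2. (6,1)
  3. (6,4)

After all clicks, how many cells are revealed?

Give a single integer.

Answer: 12

Derivation:
Click 1 (0,5) count=1: revealed 1 new [(0,5)] -> total=1
Click 2 (6,1) count=1: revealed 1 new [(6,1)] -> total=2
Click 3 (6,4) count=0: revealed 10 new [(5,2) (5,3) (5,4) (5,5) (5,6) (6,2) (6,3) (6,4) (6,5) (6,6)] -> total=12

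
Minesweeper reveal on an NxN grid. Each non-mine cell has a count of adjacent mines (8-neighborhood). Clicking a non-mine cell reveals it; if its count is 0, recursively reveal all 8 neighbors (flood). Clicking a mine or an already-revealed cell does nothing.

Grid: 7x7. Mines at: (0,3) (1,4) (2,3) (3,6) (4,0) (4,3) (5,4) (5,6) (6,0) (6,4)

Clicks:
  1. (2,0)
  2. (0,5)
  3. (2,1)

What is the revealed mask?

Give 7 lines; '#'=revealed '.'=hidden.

Answer: ###..#.
###....
###....
###....
.......
.......
.......

Derivation:
Click 1 (2,0) count=0: revealed 12 new [(0,0) (0,1) (0,2) (1,0) (1,1) (1,2) (2,0) (2,1) (2,2) (3,0) (3,1) (3,2)] -> total=12
Click 2 (0,5) count=1: revealed 1 new [(0,5)] -> total=13
Click 3 (2,1) count=0: revealed 0 new [(none)] -> total=13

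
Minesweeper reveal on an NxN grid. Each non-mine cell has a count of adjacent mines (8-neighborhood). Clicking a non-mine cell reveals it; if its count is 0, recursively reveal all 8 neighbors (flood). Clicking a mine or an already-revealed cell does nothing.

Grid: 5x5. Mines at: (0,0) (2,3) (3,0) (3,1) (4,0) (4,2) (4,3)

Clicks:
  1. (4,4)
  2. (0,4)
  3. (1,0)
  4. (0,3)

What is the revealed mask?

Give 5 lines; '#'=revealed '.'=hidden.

Click 1 (4,4) count=1: revealed 1 new [(4,4)] -> total=1
Click 2 (0,4) count=0: revealed 8 new [(0,1) (0,2) (0,3) (0,4) (1,1) (1,2) (1,3) (1,4)] -> total=9
Click 3 (1,0) count=1: revealed 1 new [(1,0)] -> total=10
Click 4 (0,3) count=0: revealed 0 new [(none)] -> total=10

Answer: .####
#####
.....
.....
....#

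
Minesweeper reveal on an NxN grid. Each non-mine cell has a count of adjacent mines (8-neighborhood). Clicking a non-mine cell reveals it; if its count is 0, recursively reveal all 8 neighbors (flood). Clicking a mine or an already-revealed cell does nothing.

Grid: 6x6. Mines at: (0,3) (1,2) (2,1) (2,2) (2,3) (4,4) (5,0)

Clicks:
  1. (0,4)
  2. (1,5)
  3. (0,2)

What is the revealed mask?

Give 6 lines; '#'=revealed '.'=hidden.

Answer: ..#.##
....##
....##
....##
......
......

Derivation:
Click 1 (0,4) count=1: revealed 1 new [(0,4)] -> total=1
Click 2 (1,5) count=0: revealed 7 new [(0,5) (1,4) (1,5) (2,4) (2,5) (3,4) (3,5)] -> total=8
Click 3 (0,2) count=2: revealed 1 new [(0,2)] -> total=9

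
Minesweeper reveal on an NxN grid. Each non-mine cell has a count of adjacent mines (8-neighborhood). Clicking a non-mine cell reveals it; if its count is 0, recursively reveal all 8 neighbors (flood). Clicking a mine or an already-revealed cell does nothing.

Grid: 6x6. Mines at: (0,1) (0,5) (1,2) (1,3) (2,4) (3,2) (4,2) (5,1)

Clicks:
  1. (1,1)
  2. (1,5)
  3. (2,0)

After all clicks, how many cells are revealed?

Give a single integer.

Click 1 (1,1) count=2: revealed 1 new [(1,1)] -> total=1
Click 2 (1,5) count=2: revealed 1 new [(1,5)] -> total=2
Click 3 (2,0) count=0: revealed 7 new [(1,0) (2,0) (2,1) (3,0) (3,1) (4,0) (4,1)] -> total=9

Answer: 9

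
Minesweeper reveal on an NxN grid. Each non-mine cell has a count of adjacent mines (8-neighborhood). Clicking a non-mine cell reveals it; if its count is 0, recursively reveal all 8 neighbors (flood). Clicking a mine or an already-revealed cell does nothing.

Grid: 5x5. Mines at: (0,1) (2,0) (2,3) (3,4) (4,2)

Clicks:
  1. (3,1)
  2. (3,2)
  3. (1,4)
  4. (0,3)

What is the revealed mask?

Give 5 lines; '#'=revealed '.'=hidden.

Answer: ..###
..###
.....
.##..
.....

Derivation:
Click 1 (3,1) count=2: revealed 1 new [(3,1)] -> total=1
Click 2 (3,2) count=2: revealed 1 new [(3,2)] -> total=2
Click 3 (1,4) count=1: revealed 1 new [(1,4)] -> total=3
Click 4 (0,3) count=0: revealed 5 new [(0,2) (0,3) (0,4) (1,2) (1,3)] -> total=8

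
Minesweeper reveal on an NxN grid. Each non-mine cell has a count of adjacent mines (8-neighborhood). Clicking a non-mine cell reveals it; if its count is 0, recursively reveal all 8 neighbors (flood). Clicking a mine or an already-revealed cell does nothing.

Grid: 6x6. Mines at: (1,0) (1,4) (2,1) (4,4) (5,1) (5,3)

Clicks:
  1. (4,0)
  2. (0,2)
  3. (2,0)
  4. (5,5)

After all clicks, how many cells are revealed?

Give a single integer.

Answer: 9

Derivation:
Click 1 (4,0) count=1: revealed 1 new [(4,0)] -> total=1
Click 2 (0,2) count=0: revealed 6 new [(0,1) (0,2) (0,3) (1,1) (1,2) (1,3)] -> total=7
Click 3 (2,0) count=2: revealed 1 new [(2,0)] -> total=8
Click 4 (5,5) count=1: revealed 1 new [(5,5)] -> total=9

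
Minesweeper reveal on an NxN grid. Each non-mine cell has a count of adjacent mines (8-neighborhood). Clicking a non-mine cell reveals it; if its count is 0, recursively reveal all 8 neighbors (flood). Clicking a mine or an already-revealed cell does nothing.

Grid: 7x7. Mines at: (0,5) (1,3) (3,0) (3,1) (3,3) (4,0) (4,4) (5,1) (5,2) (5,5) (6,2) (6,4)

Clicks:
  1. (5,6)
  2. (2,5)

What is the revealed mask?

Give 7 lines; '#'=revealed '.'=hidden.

Click 1 (5,6) count=1: revealed 1 new [(5,6)] -> total=1
Click 2 (2,5) count=0: revealed 11 new [(1,4) (1,5) (1,6) (2,4) (2,5) (2,6) (3,4) (3,5) (3,6) (4,5) (4,6)] -> total=12

Answer: .......
....###
....###
....###
.....##
......#
.......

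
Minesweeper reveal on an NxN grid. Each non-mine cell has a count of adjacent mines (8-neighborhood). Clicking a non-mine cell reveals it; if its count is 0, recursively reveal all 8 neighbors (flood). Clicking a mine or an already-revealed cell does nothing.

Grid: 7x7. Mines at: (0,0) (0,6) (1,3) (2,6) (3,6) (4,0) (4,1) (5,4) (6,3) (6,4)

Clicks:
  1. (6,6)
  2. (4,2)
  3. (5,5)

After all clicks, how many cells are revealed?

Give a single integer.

Answer: 7

Derivation:
Click 1 (6,6) count=0: revealed 6 new [(4,5) (4,6) (5,5) (5,6) (6,5) (6,6)] -> total=6
Click 2 (4,2) count=1: revealed 1 new [(4,2)] -> total=7
Click 3 (5,5) count=2: revealed 0 new [(none)] -> total=7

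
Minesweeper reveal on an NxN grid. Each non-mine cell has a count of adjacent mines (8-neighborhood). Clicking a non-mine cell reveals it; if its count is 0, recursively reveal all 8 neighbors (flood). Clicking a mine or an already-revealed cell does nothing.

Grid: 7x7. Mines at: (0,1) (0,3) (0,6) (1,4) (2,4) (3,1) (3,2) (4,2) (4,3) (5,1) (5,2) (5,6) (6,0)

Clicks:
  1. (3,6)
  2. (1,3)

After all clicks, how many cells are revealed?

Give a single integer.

Answer: 9

Derivation:
Click 1 (3,6) count=0: revealed 8 new [(1,5) (1,6) (2,5) (2,6) (3,5) (3,6) (4,5) (4,6)] -> total=8
Click 2 (1,3) count=3: revealed 1 new [(1,3)] -> total=9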